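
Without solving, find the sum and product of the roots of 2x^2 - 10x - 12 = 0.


By Vieta's formulas for ax^2 + bx + c = 0:
  Sum of roots = -b/a
  Product of roots = c/a

Here a = 2, b = -10, c = -12
Sum = -(-10)/2 = 5
Product = -12/2 = -6

Sum = 5, Product = -6


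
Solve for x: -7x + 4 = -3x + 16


Starting with: -7x + 4 = -3x + 16
Move all x terms to left: (-7 + 3)x = 16 - 4
Simplify: -4x = 12
Divide both sides by -4: x = -3

x = -3


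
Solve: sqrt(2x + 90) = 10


Square both sides: 2x + 90 = 10^2 = 100
2x = 100 - 90 = 10
x = 5
Check: sqrt(2*5 + 90) = sqrt(100) = 10 ✓

x = 5


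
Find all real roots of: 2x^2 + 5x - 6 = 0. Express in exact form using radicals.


Using the quadratic formula: x = (-b ± sqrt(b^2 - 4ac)) / (2a)
Here a = 2, b = 5, c = -6
Discriminant = b^2 - 4ac = 5^2 - 4(2)(-6) = 25 + 48 = 73
Since discriminant = 73 > 0, there are two real roots.
x = (-5 ± sqrt(73)) / 4
Numerically: x ≈ 0.8860 or x ≈ -3.3860

x = (-5 + sqrt(73)) / 4 or x = (-5 - sqrt(73)) / 4


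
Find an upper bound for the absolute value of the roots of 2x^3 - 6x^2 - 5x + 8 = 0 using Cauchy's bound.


Cauchy's bound: all roots r satisfy |r| <= 1 + max(|a_i/a_n|) for i = 0,...,n-1
where a_n is the leading coefficient.

Coefficients: [2, -6, -5, 8]
Leading coefficient a_n = 2
Ratios |a_i/a_n|: 3, 5/2, 4
Maximum ratio: 4
Cauchy's bound: |r| <= 1 + 4 = 5

Upper bound = 5


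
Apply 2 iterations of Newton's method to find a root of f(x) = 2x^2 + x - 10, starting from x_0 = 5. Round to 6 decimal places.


Newton's method: x_(n+1) = x_n - f(x_n)/f'(x_n)
f(x) = 2x^2 + x - 10
f'(x) = 4x + 1

Iteration 1:
  f(5.000000) = 45.000000
  f'(5.000000) = 21.000000
  x_1 = 5.000000 - (45.000000)/(21.000000) = 2.857143

Iteration 2:
  f(2.857143) = 9.183673
  f'(2.857143) = 12.428571
  x_2 = 2.857143 - (9.183673)/(12.428571) = 2.118227

x_2 = 2.118227


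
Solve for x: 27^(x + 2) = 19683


Express both sides with the same base.
19683 = 27^3
Since the bases match, equate exponents: x + 2 = 3
So x = 3 - (2) = 1

x = 1


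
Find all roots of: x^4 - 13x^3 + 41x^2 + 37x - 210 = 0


Let p(x) = x^4 - 13x^3 + 41x^2 + 37x - 210. By the rational root theorem (leading coefficient 1), any rational root is an integer divisor of 210: try ±1, ±2, ... in turn.
Test x = 1: value = -144 ≠ 0.
Test x = -1: value = -192 ≠ 0.
Test x = 2: value = -60 ≠ 0.
Test x = -2: value = 0 ✓, so (x + 2) is a factor.
Synthetic division by (x + 2): bring down 1; 1(-2) - 13 = -15; (-15)(-2) + 41 = 71; 71(-2) + 37 = -105; (-105)(-2) - 210 = 0 → quotient x^3 - 15x^2 + 71x - 105, remainder 0.
Continue with the quotient x^3 - 15x^2 + 71x - 105 (candidates must divide 105).
Test x = 3: value = 0 ✓, so (x - 3) is a factor.
Synthetic division by (x - 3): bring down 1; 1(3) - 15 = -12; (-12)(3) + 71 = 35; 35(3) - 105 = 0 → quotient x^2 - 12x + 35, remainder 0.
Solve the quadratic x^2 - 12x + 35 = 0: discriminant = (-12)^2 - 4(1)(35) = 144 - 140 = 4.
sqrt(4) = 2, so x = (12 ± 2)/2: x = 7 or x = 5.
Collecting all roots found:

x = -2, x = 3, x = 5, x = 7


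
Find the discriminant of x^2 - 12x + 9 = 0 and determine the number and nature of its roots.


For ax^2 + bx + c = 0, discriminant D = b^2 - 4ac
Here a = 1, b = -12, c = 9
D = (-12)^2 - 4(1)(9) = 144 - 36 = 108

D = 108 > 0 but not a perfect square
The equation has 2 distinct real irrational roots.

Discriminant = 108, 2 distinct real irrational roots


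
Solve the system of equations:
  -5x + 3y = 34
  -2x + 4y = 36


Using Cramer's rule:
Determinant D = (-5)(4) - (-2)(3) = -20 + 6 = -14
Dx = (34)(4) - (36)(3) = 136 - 108 = 28
Dy = (-5)(36) - (-2)(34) = -180 + 68 = -112
x = Dx/D = 28/-14 = -2
y = Dy/D = -112/-14 = 8

x = -2, y = 8


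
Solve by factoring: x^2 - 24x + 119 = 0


We need two numbers that multiply to 119 and add to -24.
Those numbers are -17 and -7 (since (-17) * (-7) = 119 and (-17) + (-7) = -24).
So x^2 - 24x + 119 = (x - 17)(x - 7) = 0
Setting each factor to zero: x = 17 or x = 7

x = 7, x = 17


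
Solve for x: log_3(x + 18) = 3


Convert to exponential form: x + 18 = 3^3 = 27
x = 27 - 18 = 9
Check: log_3(9 + 18) = log_3(27) = log_3(27) = 3 ✓

x = 9


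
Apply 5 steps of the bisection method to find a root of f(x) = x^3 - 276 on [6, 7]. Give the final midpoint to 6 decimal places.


f(x) = x^3 - 276
f(6) = -60 < 0
f(7) = 67 > 0

Step 1: midpoint = (6.000000 + 7.000000)/2 = 6.500000
  f(6.500000) = -1.375000
  f(mid) < 0, so root is in [6.500000, 7.000000]

Step 2: midpoint = (6.500000 + 7.000000)/2 = 6.750000
  f(6.750000) = 31.546875
  f(mid) > 0, so root is in [6.500000, 6.750000]

Step 3: midpoint = (6.500000 + 6.750000)/2 = 6.625000
  f(6.625000) = 14.775391
  f(mid) > 0, so root is in [6.500000, 6.625000]

Step 4: midpoint = (6.500000 + 6.625000)/2 = 6.562500
  f(6.562500) = 6.623291
  f(mid) > 0, so root is in [6.500000, 6.562500]

Step 5: midpoint = (6.500000 + 6.562500)/2 = 6.531250
  f(6.531250) = 2.605011
  f(mid) > 0, so root is in [6.500000, 6.531250]

midpoint = 6.531250


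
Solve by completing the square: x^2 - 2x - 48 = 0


Start: x^2 - 2x - 48 = 0
Move constant: x^2 - 2x = 48
Half of -2 is -1, squared is 1
Add 1 to both sides: x^2 - 2x + 1 = 49
(x - 1)^2 = 49
x - 1 = ±7
x = 1 + 7 = 8 or x = 1 - 7 = -6

x = -6, x = 8


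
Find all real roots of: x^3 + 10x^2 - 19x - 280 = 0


Let p(x) = x^3 + 10x^2 - 19x - 280. By the rational root theorem (leading coefficient 1), any rational root is an integer divisor of 280: try ±1, ±2, ... in turn.
Test x = 1: value = -288 ≠ 0.
Test x = -1: value = -252 ≠ 0.
Test x = 2: value = -270 ≠ 0.
Test x = -2: value = -210 ≠ 0.
Test x = 4: value = -132 ≠ 0.
Test x = -4: value = -108 ≠ 0.
Test x = 5: value = 0 ✓, so (x - 5) is a factor.
Synthetic division by (x - 5): bring down 1; 1(5) + 10 = 15; 15(5) - 19 = 56; 56(5) - 280 = 0 → quotient x^2 + 15x + 56, remainder 0.
Solve the quadratic x^2 + 15x + 56 = 0: discriminant = 15^2 - 4(1)(56) = 225 - 224 = 1.
sqrt(1) = 1, so x = (-15 ± 1)/2: x = -7 or x = -8.

x = -8, x = -7, x = 5


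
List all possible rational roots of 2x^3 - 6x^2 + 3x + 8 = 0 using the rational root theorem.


Rational root theorem: possible roots are ±p/q where:
  p divides the constant term (8): p ∈ {1, 2, 4, 8}
  q divides the leading coefficient (2): q ∈ {1, 2}

All possible rational roots: -8, -4, -2, -1, -1/2, 1/2, 1, 2, 4, 8

-8, -4, -2, -1, -1/2, 1/2, 1, 2, 4, 8


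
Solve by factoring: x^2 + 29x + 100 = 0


We need two numbers that multiply to 100 and add to 29.
Those numbers are 4 and 25 (since 4 * 25 = 100 and 4 + 25 = 29).
So x^2 + 29x + 100 = (x + 4)(x + 25) = 0
Setting each factor to zero: x = -4 or x = -25

x = -25, x = -4


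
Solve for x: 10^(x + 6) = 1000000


Express both sides with the same base.
1000000 = 10^6
Since the bases match, equate exponents: x + 6 = 6
So x = 6 - (6) = 0

x = 0


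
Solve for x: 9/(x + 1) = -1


Multiply both sides by (x + 1): 9 = -1(x + 1)
Distribute: 9 = -x - 1
-x = 9 + 1 = 10
x = -10

x = -10


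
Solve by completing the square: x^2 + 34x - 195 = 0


Start: x^2 + 34x - 195 = 0
Move constant: x^2 + 34x = 195
Half of 34 is 17, squared is 289
Add 289 to both sides: x^2 + 34x + 289 = 484
(x + 17)^2 = 484
x + 17 = ±22
x = -17 + 22 = 5 or x = -17 - 22 = -39

x = -39, x = 5


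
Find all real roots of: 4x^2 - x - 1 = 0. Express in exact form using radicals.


Using the quadratic formula: x = (-b ± sqrt(b^2 - 4ac)) / (2a)
Here a = 4, b = -1, c = -1
Discriminant = b^2 - 4ac = (-1)^2 - 4(4)(-1) = 1 + 16 = 17
Since discriminant = 17 > 0, there are two real roots.
x = (1 ± sqrt(17)) / 8
Numerically: x ≈ 0.6404 or x ≈ -0.3904

x = (1 + sqrt(17)) / 8 or x = (1 - sqrt(17)) / 8


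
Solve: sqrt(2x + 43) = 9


Square both sides: 2x + 43 = 9^2 = 81
2x = 81 - 43 = 38
x = 19
Check: sqrt(2*19 + 43) = sqrt(81) = 9 ✓

x = 19


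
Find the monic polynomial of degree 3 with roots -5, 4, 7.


A monic polynomial with roots -5, 4, 7 is:
p(x) = (x + 5)(x - 4)(x - 7)
After multiplying by (x + 5): x + 5
After multiplying by (x - 4): x^2 + x - 20
After multiplying by (x - 7): x^3 - 6x^2 - 27x + 140

x^3 - 6x^2 - 27x + 140


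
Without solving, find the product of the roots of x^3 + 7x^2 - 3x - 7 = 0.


By Vieta's formulas for x^3 + bx^2 + cx + d = 0:
  r1 + r2 + r3 = -b/a = -7
  r1*r2 + r1*r3 + r2*r3 = c/a = -3
  r1*r2*r3 = -d/a = 7


Product = 7


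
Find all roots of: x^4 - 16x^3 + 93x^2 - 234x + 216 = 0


Let p(x) = x^4 - 16x^3 + 93x^2 - 234x + 216. By the rational root theorem (leading coefficient 1), any rational root is an integer divisor of 216: try ±1, ±2, ... in turn.
Test x = 1: value = 60 ≠ 0.
Test x = -1: value = 560 ≠ 0.
Test x = 2: value = 8 ≠ 0.
Test x = -2: value = 1200 ≠ 0.
Test x = 3: value = 0 ✓, so (x - 3) is a factor.
Synthetic division by (x - 3): bring down 1; 1(3) - 16 = -13; (-13)(3) + 93 = 54; 54(3) - 234 = -72; (-72)(3) + 216 = 0 → quotient x^3 - 13x^2 + 54x - 72, remainder 0.
Continue with the quotient x^3 - 13x^2 + 54x - 72 (candidates must divide 72; re-test x = 3 first in case it repeats).
Test x = 3: value = 0 ✓, so (x - 3) is a factor.
Synthetic division by (x - 3): bring down 1; 1(3) - 13 = -10; (-10)(3) + 54 = 24; 24(3) - 72 = 0 → quotient x^2 - 10x + 24, remainder 0.
Solve the quadratic x^2 - 10x + 24 = 0: discriminant = (-10)^2 - 4(1)(24) = 100 - 96 = 4.
sqrt(4) = 2, so x = (10 ± 2)/2: x = 6 or x = 4.
Collecting all roots found:

x = 3 (multiplicity 2), x = 4, x = 6


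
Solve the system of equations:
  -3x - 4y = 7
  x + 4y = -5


Using Cramer's rule:
Determinant D = (-3)(4) - (1)(-4) = -12 + 4 = -8
Dx = (7)(4) - (-5)(-4) = 28 - 20 = 8
Dy = (-3)(-5) - (1)(7) = 15 - 7 = 8
x = Dx/D = 8/-8 = -1
y = Dy/D = 8/-8 = -1

x = -1, y = -1


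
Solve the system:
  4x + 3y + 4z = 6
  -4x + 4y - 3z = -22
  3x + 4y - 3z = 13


Using Cramer's rule. Expand each determinant along the first row.
D  = 4*[4*(-3) - (-3)*4] - 3*[(-4)*(-3) - (-3)*3] + 4*[(-4)*4 - 4*3]
  = 4*(0) - 3*(21) + 4*(-28) = -175
Dx = 6*[4*(-3) - (-3)*4] - 3*[(-22)*(-3) - (-3)*13] + 4*[(-22)*4 - 4*13]
  = 6*(0) - 3*(105) + 4*(-140) = -875
Dy = 4*[(-22)*(-3) - (-3)*13] - 6*[(-4)*(-3) - (-3)*3] + 4*[(-4)*13 - (-22)*3]
  = 4*(105) - 6*(21) + 4*(14) = 350
Dz = 4*[4*13 - (-22)*4] - 3*[(-4)*13 - (-22)*3] + 6*[(-4)*4 - 4*3]
  = 4*(140) - 3*(14) + 6*(-28) = 350
x = Dx/D = -875/-175 = 5, y = Dy/D = 350/-175 = -2, z = Dz/D = 350/-175 = -2
Check eq1: (4)(5) + (3)(-2) + (4)(-2) = 6 = 6 ✓
Check eq2: (-4)(5) + (4)(-2) + (-3)(-2) = -22 = -22 ✓
Check eq3: (3)(5) + (4)(-2) + (-3)(-2) = 13 = 13 ✓

x = 5, y = -2, z = -2


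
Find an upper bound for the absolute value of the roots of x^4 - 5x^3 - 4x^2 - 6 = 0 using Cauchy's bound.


Cauchy's bound: all roots r satisfy |r| <= 1 + max(|a_i/a_n|) for i = 0,...,n-1
where a_n is the leading coefficient.

Coefficients: [1, -5, -4, 0, -6]
Leading coefficient a_n = 1
Ratios |a_i/a_n|: 5, 4, 0, 6
Maximum ratio: 6
Cauchy's bound: |r| <= 1 + 6 = 7

Upper bound = 7


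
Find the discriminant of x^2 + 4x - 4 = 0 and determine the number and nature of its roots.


For ax^2 + bx + c = 0, discriminant D = b^2 - 4ac
Here a = 1, b = 4, c = -4
D = (4)^2 - 4(1)(-4) = 16 + 16 = 32

D = 32 > 0 but not a perfect square
The equation has 2 distinct real irrational roots.

Discriminant = 32, 2 distinct real irrational roots


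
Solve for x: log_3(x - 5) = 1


Convert to exponential form: x - 5 = 3^1 = 3
x = 3 + 5 = 8
Check: log_3(8 - 5) = log_3(3) = log_3(3) = 1 ✓

x = 8


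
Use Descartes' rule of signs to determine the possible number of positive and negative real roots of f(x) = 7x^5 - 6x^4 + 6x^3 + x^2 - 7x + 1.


Descartes' rule of signs:

For positive roots, count sign changes in f(x) = 7x^5 - 6x^4 + 6x^3 + x^2 - 7x + 1:
Signs of coefficients: +, -, +, +, -, +
Number of sign changes: 4
Possible positive real roots: 4, 2, 0

For negative roots, examine f(-x) = -7x^5 - 6x^4 - 6x^3 + x^2 + 7x + 1:
Signs of coefficients: -, -, -, +, +, +
Number of sign changes: 1
Possible negative real roots: 1

Positive roots: 4 or 2 or 0; Negative roots: 1


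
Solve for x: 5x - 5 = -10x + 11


Starting with: 5x - 5 = -10x + 11
Move all x terms to left: (5 + 10)x = 11 + 5
Simplify: 15x = 16
Divide both sides by 15: x = 16/15

x = 16/15


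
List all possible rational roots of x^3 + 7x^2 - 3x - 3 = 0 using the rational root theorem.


Rational root theorem: possible roots are ±p/q where:
  p divides the constant term (-3): p ∈ {1, 3}
  q divides the leading coefficient (1): q ∈ {1}

All possible rational roots: -3, -1, 1, 3

-3, -1, 1, 3


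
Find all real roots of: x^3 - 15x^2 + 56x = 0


The constant term is 0, so x = 0 is a root. Factor out x:
  x(x^2 - 15x + 56) = 0
Solve the quadratic x^2 - 15x + 56 = 0: discriminant = (-15)^2 - 4(1)(56) = 225 - 224 = 1.
sqrt(1) = 1, so x = (15 ± 1)/2: x = 8 or x = 7.

x = 0, x = 7, x = 8


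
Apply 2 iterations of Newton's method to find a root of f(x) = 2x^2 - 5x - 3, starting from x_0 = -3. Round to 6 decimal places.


Newton's method: x_(n+1) = x_n - f(x_n)/f'(x_n)
f(x) = 2x^2 - 5x - 3
f'(x) = 4x - 5

Iteration 1:
  f(-3.000000) = 30.000000
  f'(-3.000000) = -17.000000
  x_1 = -3.000000 - (30.000000)/(-17.000000) = -1.235294

Iteration 2:
  f(-1.235294) = 6.228374
  f'(-1.235294) = -9.941176
  x_2 = -1.235294 - (6.228374)/(-9.941176) = -0.608771

x_2 = -0.608771


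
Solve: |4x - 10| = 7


An absolute value equation |expr| = 7 gives two cases:
Case 1: 4x - 10 = 7
  4x = 17, so x = 17/4
Case 2: 4x - 10 = -7
  4x = 3, so x = 3/4

x = 3/4, x = 17/4


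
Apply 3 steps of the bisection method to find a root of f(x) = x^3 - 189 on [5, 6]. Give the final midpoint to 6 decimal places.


f(x) = x^3 - 189
f(5) = -64 < 0
f(6) = 27 > 0

Step 1: midpoint = (5.000000 + 6.000000)/2 = 5.500000
  f(5.500000) = -22.625000
  f(mid) < 0, so root is in [5.500000, 6.000000]

Step 2: midpoint = (5.500000 + 6.000000)/2 = 5.750000
  f(5.750000) = 1.109375
  f(mid) > 0, so root is in [5.500000, 5.750000]

Step 3: midpoint = (5.500000 + 5.750000)/2 = 5.625000
  f(5.625000) = -11.021484
  f(mid) < 0, so root is in [5.625000, 5.750000]

midpoint = 5.625000


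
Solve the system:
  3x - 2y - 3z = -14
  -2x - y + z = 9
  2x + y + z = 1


Using Cramer's rule. Expand each determinant along the first row.
D  = 3*[(-1)*1 - 1*1] - (-2)*[(-2)*1 - 1*2] + (-3)*[(-2)*1 - (-1)*2]
  = 3*(-2) - (-2)*(-4) + (-3)*(0) = -14
Dx = (-14)*[(-1)*1 - 1*1] - (-2)*[9*1 - 1*1] + (-3)*[9*1 - (-1)*1]
  = (-14)*(-2) - (-2)*(8) + (-3)*(10) = 14
Dy = 3*[9*1 - 1*1] - (-14)*[(-2)*1 - 1*2] + (-3)*[(-2)*1 - 9*2]
  = 3*(8) - (-14)*(-4) + (-3)*(-20) = 28
Dz = 3*[(-1)*1 - 9*1] - (-2)*[(-2)*1 - 9*2] + (-14)*[(-2)*1 - (-1)*2]
  = 3*(-10) - (-2)*(-20) + (-14)*(0) = -70
x = Dx/D = 14/-14 = -1, y = Dy/D = 28/-14 = -2, z = Dz/D = -70/-14 = 5
Check eq1: (3)(-1) + (-2)(-2) + (-3)(5) = -14 = -14 ✓
Check eq2: (-2)(-1) + (-1)(-2) + (1)(5) = 9 = 9 ✓
Check eq3: (2)(-1) + (1)(-2) + (1)(5) = 1 = 1 ✓

x = -1, y = -2, z = 5


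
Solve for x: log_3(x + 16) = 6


Convert to exponential form: x + 16 = 3^6 = 729
x = 729 - 16 = 713
Check: log_3(713 + 16) = log_3(729) = log_3(729) = 6 ✓

x = 713


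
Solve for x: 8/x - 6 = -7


Subtract -6 from both sides: 8/x = -1
Multiply both sides by x: 8 = -1 * x
Divide by -1: x = -8

x = -8


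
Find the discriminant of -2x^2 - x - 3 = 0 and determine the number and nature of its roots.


For ax^2 + bx + c = 0, discriminant D = b^2 - 4ac
Here a = -2, b = -1, c = -3
D = (-1)^2 - 4(-2)(-3) = 1 - 24 = -23

D = -23 < 0
The equation has no real roots (2 complex conjugate roots).

Discriminant = -23, no real roots (2 complex conjugate roots)


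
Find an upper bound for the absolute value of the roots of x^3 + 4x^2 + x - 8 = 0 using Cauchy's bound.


Cauchy's bound: all roots r satisfy |r| <= 1 + max(|a_i/a_n|) for i = 0,...,n-1
where a_n is the leading coefficient.

Coefficients: [1, 4, 1, -8]
Leading coefficient a_n = 1
Ratios |a_i/a_n|: 4, 1, 8
Maximum ratio: 8
Cauchy's bound: |r| <= 1 + 8 = 9

Upper bound = 9


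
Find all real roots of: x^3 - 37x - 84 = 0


Let p(x) = x^3 - 37x - 84. By the rational root theorem (leading coefficient 1), any rational root is an integer divisor of 84: try ±1, ±2, ... in turn.
Test x = 1: value = -120 ≠ 0.
Test x = -1: value = -48 ≠ 0.
Test x = 2: value = -150 ≠ 0.
Test x = -2: value = -18 ≠ 0.
Test x = 3: value = -168 ≠ 0.
Test x = -3: value = 0 ✓, so (x + 3) is a factor.
Synthetic division by (x + 3): bring down 1; 1(-3) + 0 = -3; (-3)(-3) - 37 = -28; (-28)(-3) - 84 = 0 → quotient x^2 - 3x - 28, remainder 0.
Solve the quadratic x^2 - 3x - 28 = 0: discriminant = (-3)^2 - 4(1)(-28) = 9 + 112 = 121.
sqrt(121) = 11, so x = (3 ± 11)/2: x = 7 or x = -4.

x = -4, x = -3, x = 7


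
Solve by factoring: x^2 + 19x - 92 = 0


We need two numbers that multiply to -92 and add to 19.
Those numbers are -4 and 23 (since (-4) * 23 = -92 and (-4) + 23 = 19).
So x^2 + 19x - 92 = (x - 4)(x + 23) = 0
Setting each factor to zero: x = 4 or x = -23

x = -23, x = 4


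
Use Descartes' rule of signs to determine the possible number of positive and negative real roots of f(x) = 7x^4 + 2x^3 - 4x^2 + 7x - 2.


Descartes' rule of signs:

For positive roots, count sign changes in f(x) = 7x^4 + 2x^3 - 4x^2 + 7x - 2:
Signs of coefficients: +, +, -, +, -
Number of sign changes: 3
Possible positive real roots: 3, 1

For negative roots, examine f(-x) = 7x^4 - 2x^3 - 4x^2 - 7x - 2:
Signs of coefficients: +, -, -, -, -
Number of sign changes: 1
Possible negative real roots: 1

Positive roots: 3 or 1; Negative roots: 1


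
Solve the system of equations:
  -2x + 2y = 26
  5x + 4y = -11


Using Cramer's rule:
Determinant D = (-2)(4) - (5)(2) = -8 - 10 = -18
Dx = (26)(4) - (-11)(2) = 104 + 22 = 126
Dy = (-2)(-11) - (5)(26) = 22 - 130 = -108
x = Dx/D = 126/-18 = -7
y = Dy/D = -108/-18 = 6

x = -7, y = 6


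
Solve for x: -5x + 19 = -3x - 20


Starting with: -5x + 19 = -3x - 20
Move all x terms to left: (-5 + 3)x = -20 - 19
Simplify: -2x = -39
Divide both sides by -2: x = 39/2

x = 39/2


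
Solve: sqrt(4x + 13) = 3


Square both sides: 4x + 13 = 3^2 = 9
4x = 9 - 13 = -4
x = -1
Check: sqrt(4*(-1) + 13) = sqrt(9) = 3 ✓

x = -1


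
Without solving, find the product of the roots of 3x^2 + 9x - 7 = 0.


By Vieta's formulas for ax^2 + bx + c = 0:
  Sum of roots = -b/a
  Product of roots = c/a

Here a = 3, b = 9, c = -7
Sum = -(9)/3 = -3
Product = -7/3 = -7/3

Product = -7/3


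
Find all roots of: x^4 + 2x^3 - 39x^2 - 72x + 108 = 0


Let p(x) = x^4 + 2x^3 - 39x^2 - 72x + 108. By the rational root theorem (leading coefficient 1), any rational root is an integer divisor of 108: try ±1, ±2, ... in turn.
Test x = 1: value = 0 ✓, so (x - 1) is a factor.
Synthetic division by (x - 1): bring down 1; 1(1) + 2 = 3; 3(1) - 39 = -36; (-36)(1) - 72 = -108; (-108)(1) + 108 = 0 → quotient x^3 + 3x^2 - 36x - 108, remainder 0.
Continue with the quotient x^3 + 3x^2 - 36x - 108 (candidates must divide 108; re-test x = 1 first in case it repeats).
Test x = 1: value = -140 ≠ 0.
Test x = -1: value = -70 ≠ 0.
Test x = 2: value = -160 ≠ 0.
Test x = -2: value = -32 ≠ 0.
Test x = 3: value = -162 ≠ 0.
Test x = -3: value = 0 ✓, so (x + 3) is a factor.
Synthetic division by (x + 3): bring down 1; 1(-3) + 3 = 0; 0(-3) - 36 = -36; (-36)(-3) - 108 = 0 → quotient x^2 - 36, remainder 0.
Solve the quadratic x^2 - 36 = 0: discriminant = 0^2 - 4(1)(-36) = 0 + 144 = 144.
sqrt(144) = 12, so x = (0 ± 12)/2: x = 6 or x = -6.
Collecting all roots found:

x = -6, x = -3, x = 1, x = 6


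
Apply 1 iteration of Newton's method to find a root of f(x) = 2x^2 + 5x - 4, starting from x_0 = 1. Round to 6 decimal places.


Newton's method: x_(n+1) = x_n - f(x_n)/f'(x_n)
f(x) = 2x^2 + 5x - 4
f'(x) = 4x + 5

Iteration 1:
  f(1.000000) = 3.000000
  f'(1.000000) = 9.000000
  x_1 = 1.000000 - (3.000000)/(9.000000) = 0.666667

x_1 = 0.666667


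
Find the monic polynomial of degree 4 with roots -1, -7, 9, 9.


A monic polynomial with roots -1, -7, 9, 9 is:
p(x) = (x + 1)(x + 7)(x - 9)(x - 9)
After multiplying by (x + 1): x + 1
After multiplying by (x + 7): x^2 + 8x + 7
After multiplying by (x - 9): x^3 - x^2 - 65x - 63
After multiplying by (x - 9): x^4 - 10x^3 - 56x^2 + 522x + 567

x^4 - 10x^3 - 56x^2 + 522x + 567


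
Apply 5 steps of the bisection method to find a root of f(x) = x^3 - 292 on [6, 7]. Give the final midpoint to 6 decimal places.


f(x) = x^3 - 292
f(6) = -76 < 0
f(7) = 51 > 0

Step 1: midpoint = (6.000000 + 7.000000)/2 = 6.500000
  f(6.500000) = -17.375000
  f(mid) < 0, so root is in [6.500000, 7.000000]

Step 2: midpoint = (6.500000 + 7.000000)/2 = 6.750000
  f(6.750000) = 15.546875
  f(mid) > 0, so root is in [6.500000, 6.750000]

Step 3: midpoint = (6.500000 + 6.750000)/2 = 6.625000
  f(6.625000) = -1.224609
  f(mid) < 0, so root is in [6.625000, 6.750000]

Step 4: midpoint = (6.625000 + 6.750000)/2 = 6.687500
  f(6.687500) = 7.082764
  f(mid) > 0, so root is in [6.625000, 6.687500]

Step 5: midpoint = (6.625000 + 6.687500)/2 = 6.656250
  f(6.656250) = 2.909576
  f(mid) > 0, so root is in [6.625000, 6.656250]

midpoint = 6.656250


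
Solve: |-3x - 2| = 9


An absolute value equation |expr| = 9 gives two cases:
Case 1: -3x - 2 = 9
  -3x = 11, so x = -11/3
Case 2: -3x - 2 = -9
  -3x = -7, so x = 7/3

x = -11/3, x = 7/3


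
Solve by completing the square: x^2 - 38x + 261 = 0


Start: x^2 - 38x + 261 = 0
Move constant: x^2 - 38x = -261
Half of -38 is -19, squared is 361
Add 361 to both sides: x^2 - 38x + 361 = 100
(x - 19)^2 = 100
x - 19 = ±10
x = 19 + 10 = 29 or x = 19 - 10 = 9

x = 9, x = 29


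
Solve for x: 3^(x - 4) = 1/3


Express both sides with the same base.
1/3 = 3^(-1)
Since the bases match, equate exponents: x - 4 = -1
So x = -1 - (-4) = 3

x = 3


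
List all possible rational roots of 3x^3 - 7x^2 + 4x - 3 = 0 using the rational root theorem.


Rational root theorem: possible roots are ±p/q where:
  p divides the constant term (-3): p ∈ {1, 3}
  q divides the leading coefficient (3): q ∈ {1, 3}

All possible rational roots: -3, -1, -1/3, 1/3, 1, 3

-3, -1, -1/3, 1/3, 1, 3


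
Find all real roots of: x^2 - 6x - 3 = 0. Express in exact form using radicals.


Using the quadratic formula: x = (-b ± sqrt(b^2 - 4ac)) / (2a)
Here a = 1, b = -6, c = -3
Discriminant = b^2 - 4ac = (-6)^2 - 4(1)(-3) = 36 + 12 = 48
Since discriminant = 48 > 0, there are two real roots.
x = (6 ± 4*sqrt(3)) / 2
Simplifying: x = 3 ± 2*sqrt(3)
Numerically: x ≈ 6.4641 or x ≈ -0.4641

x = 3 + 2*sqrt(3) or x = 3 - 2*sqrt(3)


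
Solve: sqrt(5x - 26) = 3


Square both sides: 5x - 26 = 3^2 = 9
5x = 9 + 26 = 35
x = 7
Check: sqrt(5*7 - 26) = sqrt(9) = 3 ✓

x = 7


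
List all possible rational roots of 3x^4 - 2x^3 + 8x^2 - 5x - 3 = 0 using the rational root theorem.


Rational root theorem: possible roots are ±p/q where:
  p divides the constant term (-3): p ∈ {1, 3}
  q divides the leading coefficient (3): q ∈ {1, 3}

All possible rational roots: -3, -1, -1/3, 1/3, 1, 3

-3, -1, -1/3, 1/3, 1, 3


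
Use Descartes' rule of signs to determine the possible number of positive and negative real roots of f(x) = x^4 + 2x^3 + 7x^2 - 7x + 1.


Descartes' rule of signs:

For positive roots, count sign changes in f(x) = x^4 + 2x^3 + 7x^2 - 7x + 1:
Signs of coefficients: +, +, +, -, +
Number of sign changes: 2
Possible positive real roots: 2, 0

For negative roots, examine f(-x) = x^4 - 2x^3 + 7x^2 + 7x + 1:
Signs of coefficients: +, -, +, +, +
Number of sign changes: 2
Possible negative real roots: 2, 0

Positive roots: 2 or 0; Negative roots: 2 or 0


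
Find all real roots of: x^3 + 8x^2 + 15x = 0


The constant term is 0, so x = 0 is a root. Factor out x:
  x(x^2 + 8x + 15) = 0
Solve the quadratic x^2 + 8x + 15 = 0: discriminant = 8^2 - 4(1)(15) = 64 - 60 = 4.
sqrt(4) = 2, so x = (-8 ± 2)/2: x = -3 or x = -5.

x = -5, x = -3, x = 0


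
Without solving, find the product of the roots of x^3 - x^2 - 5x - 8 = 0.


By Vieta's formulas for x^3 + bx^2 + cx + d = 0:
  r1 + r2 + r3 = -b/a = 1
  r1*r2 + r1*r3 + r2*r3 = c/a = -5
  r1*r2*r3 = -d/a = 8


Product = 8


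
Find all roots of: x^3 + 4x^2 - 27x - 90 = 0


Let p(x) = x^3 + 4x^2 - 27x - 90. By the rational root theorem (leading coefficient 1), any rational root is an integer divisor of 90: try ±1, ±2, ... in turn.
Test x = 1: value = -112 ≠ 0.
Test x = -1: value = -60 ≠ 0.
Test x = 2: value = -120 ≠ 0.
Test x = -2: value = -28 ≠ 0.
Test x = 3: value = -108 ≠ 0.
Test x = -3: value = 0 ✓, so (x + 3) is a factor.
Synthetic division by (x + 3): bring down 1; 1(-3) + 4 = 1; 1(-3) - 27 = -30; (-30)(-3) - 90 = 0 → quotient x^2 + x - 30, remainder 0.
Solve the quadratic x^2 + x - 30 = 0: discriminant = 1^2 - 4(1)(-30) = 1 + 120 = 121.
sqrt(121) = 11, so x = (-1 ± 11)/2: x = 5 or x = -6.
Collecting all roots found:

x = -6, x = -3, x = 5


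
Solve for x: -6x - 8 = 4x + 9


Starting with: -6x - 8 = 4x + 9
Move all x terms to left: (-6 - 4)x = 9 + 8
Simplify: -10x = 17
Divide both sides by -10: x = -17/10

x = -17/10


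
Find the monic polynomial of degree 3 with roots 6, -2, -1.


A monic polynomial with roots 6, -2, -1 is:
p(x) = (x - 6)(x + 2)(x + 1)
After multiplying by (x - 6): x - 6
After multiplying by (x + 2): x^2 - 4x - 12
After multiplying by (x + 1): x^3 - 3x^2 - 16x - 12

x^3 - 3x^2 - 16x - 12


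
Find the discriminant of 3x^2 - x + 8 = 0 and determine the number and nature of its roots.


For ax^2 + bx + c = 0, discriminant D = b^2 - 4ac
Here a = 3, b = -1, c = 8
D = (-1)^2 - 4(3)(8) = 1 - 96 = -95

D = -95 < 0
The equation has no real roots (2 complex conjugate roots).

Discriminant = -95, no real roots (2 complex conjugate roots)


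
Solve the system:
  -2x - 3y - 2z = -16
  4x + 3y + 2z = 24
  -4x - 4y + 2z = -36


Using Cramer's rule. Expand each determinant along the first row.
D  = (-2)*[3*2 - 2*(-4)] - (-3)*[4*2 - 2*(-4)] + (-2)*[4*(-4) - 3*(-4)]
  = (-2)*(14) - (-3)*(16) + (-2)*(-4) = 28
Dx = (-16)*[3*2 - 2*(-4)] - (-3)*[24*2 - 2*(-36)] + (-2)*[24*(-4) - 3*(-36)]
  = (-16)*(14) - (-3)*(120) + (-2)*(12) = 112
Dy = (-2)*[24*2 - 2*(-36)] - (-16)*[4*2 - 2*(-4)] + (-2)*[4*(-36) - 24*(-4)]
  = (-2)*(120) - (-16)*(16) + (-2)*(-48) = 112
Dz = (-2)*[3*(-36) - 24*(-4)] - (-3)*[4*(-36) - 24*(-4)] + (-16)*[4*(-4) - 3*(-4)]
  = (-2)*(-12) - (-3)*(-48) + (-16)*(-4) = -56
x = Dx/D = 112/28 = 4, y = Dy/D = 112/28 = 4, z = Dz/D = -56/28 = -2
Check eq1: (-2)(4) + (-3)(4) + (-2)(-2) = -16 = -16 ✓
Check eq2: (4)(4) + (3)(4) + (2)(-2) = 24 = 24 ✓
Check eq3: (-4)(4) + (-4)(4) + (2)(-2) = -36 = -36 ✓

x = 4, y = 4, z = -2


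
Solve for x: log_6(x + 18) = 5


Convert to exponential form: x + 18 = 6^5 = 7776
x = 7776 - 18 = 7758
Check: log_6(7758 + 18) = log_6(7776) = log_6(7776) = 5 ✓

x = 7758


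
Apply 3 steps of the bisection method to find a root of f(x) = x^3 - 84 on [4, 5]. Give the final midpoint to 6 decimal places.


f(x) = x^3 - 84
f(4) = -20 < 0
f(5) = 41 > 0

Step 1: midpoint = (4.000000 + 5.000000)/2 = 4.500000
  f(4.500000) = 7.125000
  f(mid) > 0, so root is in [4.000000, 4.500000]

Step 2: midpoint = (4.000000 + 4.500000)/2 = 4.250000
  f(4.250000) = -7.234375
  f(mid) < 0, so root is in [4.250000, 4.500000]

Step 3: midpoint = (4.250000 + 4.500000)/2 = 4.375000
  f(4.375000) = -0.259766
  f(mid) < 0, so root is in [4.375000, 4.500000]

midpoint = 4.375000


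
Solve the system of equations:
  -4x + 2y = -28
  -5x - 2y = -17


Using Cramer's rule:
Determinant D = (-4)(-2) - (-5)(2) = 8 + 10 = 18
Dx = (-28)(-2) - (-17)(2) = 56 + 34 = 90
Dy = (-4)(-17) - (-5)(-28) = 68 - 140 = -72
x = Dx/D = 90/18 = 5
y = Dy/D = -72/18 = -4

x = 5, y = -4


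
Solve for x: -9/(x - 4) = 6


Multiply both sides by (x - 4): -9 = 6(x - 4)
Distribute: -9 = 6x - 24
6x = -9 + 24 = 15
x = 5/2

x = 5/2


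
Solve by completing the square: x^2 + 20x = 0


Start: x^2 + 20x + 0 = 0
Move constant: x^2 + 20x = 0
Half of 20 is 10, squared is 100
Add 100 to both sides: x^2 + 20x + 100 = 100
(x + 10)^2 = 100
x + 10 = ±10
x = -10 + 10 = 0 or x = -10 - 10 = -20

x = -20, x = 0


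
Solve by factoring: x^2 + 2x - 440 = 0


We need two numbers that multiply to -440 and add to 2.
Those numbers are 22 and -20 (since 22 * (-20) = -440 and 22 + (-20) = 2).
So x^2 + 2x - 440 = (x + 22)(x - 20) = 0
Setting each factor to zero: x = -22 or x = 20

x = -22, x = 20


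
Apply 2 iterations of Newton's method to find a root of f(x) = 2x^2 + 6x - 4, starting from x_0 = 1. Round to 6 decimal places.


Newton's method: x_(n+1) = x_n - f(x_n)/f'(x_n)
f(x) = 2x^2 + 6x - 4
f'(x) = 4x + 6

Iteration 1:
  f(1.000000) = 4.000000
  f'(1.000000) = 10.000000
  x_1 = 1.000000 - (4.000000)/(10.000000) = 0.600000

Iteration 2:
  f(0.600000) = 0.320000
  f'(0.600000) = 8.400000
  x_2 = 0.600000 - (0.320000)/(8.400000) = 0.561905

x_2 = 0.561905


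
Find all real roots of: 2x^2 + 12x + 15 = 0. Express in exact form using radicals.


Using the quadratic formula: x = (-b ± sqrt(b^2 - 4ac)) / (2a)
Here a = 2, b = 12, c = 15
Discriminant = b^2 - 4ac = 12^2 - 4(2)(15) = 144 - 120 = 24
Since discriminant = 24 > 0, there are two real roots.
x = (-12 ± 2*sqrt(6)) / 4
Simplifying: x = (-6 ± sqrt(6)) / 2
Numerically: x ≈ -1.7753 or x ≈ -4.2247

x = (-6 + sqrt(6)) / 2 or x = (-6 - sqrt(6)) / 2


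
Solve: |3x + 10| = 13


An absolute value equation |expr| = 13 gives two cases:
Case 1: 3x + 10 = 13
  3x = 3, so x = 1
Case 2: 3x + 10 = -13
  3x = -23, so x = -23/3

x = -23/3, x = 1


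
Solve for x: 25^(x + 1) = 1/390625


Express both sides with the same base.
1/390625 = 25^(-4)
Since the bases match, equate exponents: x + 1 = -4
So x = -4 - (1) = -5

x = -5


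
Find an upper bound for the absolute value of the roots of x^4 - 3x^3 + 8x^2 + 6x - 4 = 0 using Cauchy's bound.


Cauchy's bound: all roots r satisfy |r| <= 1 + max(|a_i/a_n|) for i = 0,...,n-1
where a_n is the leading coefficient.

Coefficients: [1, -3, 8, 6, -4]
Leading coefficient a_n = 1
Ratios |a_i/a_n|: 3, 8, 6, 4
Maximum ratio: 8
Cauchy's bound: |r| <= 1 + 8 = 9

Upper bound = 9


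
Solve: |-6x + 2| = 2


An absolute value equation |expr| = 2 gives two cases:
Case 1: -6x + 2 = 2
  -6x = 0, so x = 0
Case 2: -6x + 2 = -2
  -6x = -4, so x = 2/3

x = 0, x = 2/3


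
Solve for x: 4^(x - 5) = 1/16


Express both sides with the same base.
1/16 = 4^(-2)
Since the bases match, equate exponents: x - 5 = -2
So x = -2 - (-5) = 3

x = 3


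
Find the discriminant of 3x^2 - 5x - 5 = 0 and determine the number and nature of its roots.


For ax^2 + bx + c = 0, discriminant D = b^2 - 4ac
Here a = 3, b = -5, c = -5
D = (-5)^2 - 4(3)(-5) = 25 + 60 = 85

D = 85 > 0 but not a perfect square
The equation has 2 distinct real irrational roots.

Discriminant = 85, 2 distinct real irrational roots


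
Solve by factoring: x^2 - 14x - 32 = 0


We need two numbers that multiply to -32 and add to -14.
Those numbers are 2 and -16 (since 2 * (-16) = -32 and 2 + (-16) = -14).
So x^2 - 14x - 32 = (x + 2)(x - 16) = 0
Setting each factor to zero: x = -2 or x = 16

x = -2, x = 16


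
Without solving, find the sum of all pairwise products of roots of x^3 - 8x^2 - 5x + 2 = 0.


By Vieta's formulas for x^3 + bx^2 + cx + d = 0:
  r1 + r2 + r3 = -b/a = 8
  r1*r2 + r1*r3 + r2*r3 = c/a = -5
  r1*r2*r3 = -d/a = -2


Sum of pairwise products = -5


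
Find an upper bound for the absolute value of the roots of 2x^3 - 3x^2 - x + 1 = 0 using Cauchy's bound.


Cauchy's bound: all roots r satisfy |r| <= 1 + max(|a_i/a_n|) for i = 0,...,n-1
where a_n is the leading coefficient.

Coefficients: [2, -3, -1, 1]
Leading coefficient a_n = 2
Ratios |a_i/a_n|: 3/2, 1/2, 1/2
Maximum ratio: 3/2
Cauchy's bound: |r| <= 1 + 3/2 = 5/2

Upper bound = 5/2


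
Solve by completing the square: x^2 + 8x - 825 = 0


Start: x^2 + 8x - 825 = 0
Move constant: x^2 + 8x = 825
Half of 8 is 4, squared is 16
Add 16 to both sides: x^2 + 8x + 16 = 841
(x + 4)^2 = 841
x + 4 = ±29
x = -4 + 29 = 25 or x = -4 - 29 = -33

x = -33, x = 25


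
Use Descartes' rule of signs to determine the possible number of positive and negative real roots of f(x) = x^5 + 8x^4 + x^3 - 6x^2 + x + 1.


Descartes' rule of signs:

For positive roots, count sign changes in f(x) = x^5 + 8x^4 + x^3 - 6x^2 + x + 1:
Signs of coefficients: +, +, +, -, +, +
Number of sign changes: 2
Possible positive real roots: 2, 0

For negative roots, examine f(-x) = -x^5 + 8x^4 - x^3 - 6x^2 - x + 1:
Signs of coefficients: -, +, -, -, -, +
Number of sign changes: 3
Possible negative real roots: 3, 1

Positive roots: 2 or 0; Negative roots: 3 or 1


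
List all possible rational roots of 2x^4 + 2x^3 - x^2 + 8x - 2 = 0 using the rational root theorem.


Rational root theorem: possible roots are ±p/q where:
  p divides the constant term (-2): p ∈ {1, 2}
  q divides the leading coefficient (2): q ∈ {1, 2}

All possible rational roots: -2, -1, -1/2, 1/2, 1, 2

-2, -1, -1/2, 1/2, 1, 2


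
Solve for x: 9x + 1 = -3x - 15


Starting with: 9x + 1 = -3x - 15
Move all x terms to left: (9 + 3)x = -15 - 1
Simplify: 12x = -16
Divide both sides by 12: x = -4/3

x = -4/3


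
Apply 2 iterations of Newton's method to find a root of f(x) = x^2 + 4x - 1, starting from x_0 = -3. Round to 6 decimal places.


Newton's method: x_(n+1) = x_n - f(x_n)/f'(x_n)
f(x) = x^2 + 4x - 1
f'(x) = 2x + 4

Iteration 1:
  f(-3.000000) = -4.000000
  f'(-3.000000) = -2.000000
  x_1 = -3.000000 - (-4.000000)/(-2.000000) = -5.000000

Iteration 2:
  f(-5.000000) = 4.000000
  f'(-5.000000) = -6.000000
  x_2 = -5.000000 - (4.000000)/(-6.000000) = -4.333333

x_2 = -4.333333


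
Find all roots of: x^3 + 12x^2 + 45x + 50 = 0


Let p(x) = x^3 + 12x^2 + 45x + 50. By the rational root theorem (leading coefficient 1), any rational root is an integer divisor of 50: try ±1, ±2, ... in turn.
Test x = 1: value = 108 ≠ 0.
Test x = -1: value = 16 ≠ 0.
Test x = 2: value = 196 ≠ 0.
Test x = -2: value = 0 ✓, so (x + 2) is a factor.
Synthetic division by (x + 2): bring down 1; 1(-2) + 12 = 10; 10(-2) + 45 = 25; 25(-2) + 50 = 0 → quotient x^2 + 10x + 25, remainder 0.
Solve the quadratic x^2 + 10x + 25 = 0: discriminant = 10^2 - 4(1)(25) = 100 - 100 = 0.
Discriminant = 0, so a double root: x = -10/2 = -5.
Collecting all roots found:

x = -5 (multiplicity 2), x = -2


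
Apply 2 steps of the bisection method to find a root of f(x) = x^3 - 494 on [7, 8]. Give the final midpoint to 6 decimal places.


f(x) = x^3 - 494
f(7) = -151 < 0
f(8) = 18 > 0

Step 1: midpoint = (7.000000 + 8.000000)/2 = 7.500000
  f(7.500000) = -72.125000
  f(mid) < 0, so root is in [7.500000, 8.000000]

Step 2: midpoint = (7.500000 + 8.000000)/2 = 7.750000
  f(7.750000) = -28.515625
  f(mid) < 0, so root is in [7.750000, 8.000000]

midpoint = 7.750000


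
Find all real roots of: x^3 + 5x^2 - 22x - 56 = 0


Let p(x) = x^3 + 5x^2 - 22x - 56. By the rational root theorem (leading coefficient 1), any rational root is an integer divisor of 56: try ±1, ±2, ... in turn.
Test x = 1: value = -72 ≠ 0.
Test x = -1: value = -30 ≠ 0.
Test x = 2: value = -72 ≠ 0.
Test x = -2: value = 0 ✓, so (x + 2) is a factor.
Synthetic division by (x + 2): bring down 1; 1(-2) + 5 = 3; 3(-2) - 22 = -28; (-28)(-2) - 56 = 0 → quotient x^2 + 3x - 28, remainder 0.
Solve the quadratic x^2 + 3x - 28 = 0: discriminant = 3^2 - 4(1)(-28) = 9 + 112 = 121.
sqrt(121) = 11, so x = (-3 ± 11)/2: x = 4 or x = -7.

x = -7, x = -2, x = 4


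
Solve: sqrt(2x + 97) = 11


Square both sides: 2x + 97 = 11^2 = 121
2x = 121 - 97 = 24
x = 12
Check: sqrt(2*12 + 97) = sqrt(121) = 11 ✓

x = 12


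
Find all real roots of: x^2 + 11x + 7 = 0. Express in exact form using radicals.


Using the quadratic formula: x = (-b ± sqrt(b^2 - 4ac)) / (2a)
Here a = 1, b = 11, c = 7
Discriminant = b^2 - 4ac = 11^2 - 4(1)(7) = 121 - 28 = 93
Since discriminant = 93 > 0, there are two real roots.
x = (-11 ± sqrt(93)) / 2
Numerically: x ≈ -0.6782 or x ≈ -10.3218

x = (-11 + sqrt(93)) / 2 or x = (-11 - sqrt(93)) / 2


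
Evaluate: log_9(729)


We need the exponent such that 9^? = 729
9^3 = 729
Therefore log_9(729) = 3

3


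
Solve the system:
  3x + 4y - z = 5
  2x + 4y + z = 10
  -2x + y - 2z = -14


Using Cramer's rule. Expand each determinant along the first row.
D  = 3*[4*(-2) - 1*1] - 4*[2*(-2) - 1*(-2)] + (-1)*[2*1 - 4*(-2)]
  = 3*(-9) - 4*(-2) + (-1)*(10) = -29
Dx = 5*[4*(-2) - 1*1] - 4*[10*(-2) - 1*(-14)] + (-1)*[10*1 - 4*(-14)]
  = 5*(-9) - 4*(-6) + (-1)*(66) = -87
Dy = 3*[10*(-2) - 1*(-14)] - 5*[2*(-2) - 1*(-2)] + (-1)*[2*(-14) - 10*(-2)]
  = 3*(-6) - 5*(-2) + (-1)*(-8) = 0
Dz = 3*[4*(-14) - 10*1] - 4*[2*(-14) - 10*(-2)] + 5*[2*1 - 4*(-2)]
  = 3*(-66) - 4*(-8) + 5*(10) = -116
x = Dx/D = -87/-29 = 3, y = Dy/D = 0/-29 = 0, z = Dz/D = -116/-29 = 4
Check eq1: (3)(3) + (4)(0) + (-1)(4) = 5 = 5 ✓
Check eq2: (2)(3) + (4)(0) + (1)(4) = 10 = 10 ✓
Check eq3: (-2)(3) + (1)(0) + (-2)(4) = -14 = -14 ✓

x = 3, y = 0, z = 4


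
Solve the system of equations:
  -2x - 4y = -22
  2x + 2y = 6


Using Cramer's rule:
Determinant D = (-2)(2) - (2)(-4) = -4 + 8 = 4
Dx = (-22)(2) - (6)(-4) = -44 + 24 = -20
Dy = (-2)(6) - (2)(-22) = -12 + 44 = 32
x = Dx/D = -20/4 = -5
y = Dy/D = 32/4 = 8

x = -5, y = 8


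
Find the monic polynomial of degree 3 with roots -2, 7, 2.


A monic polynomial with roots -2, 7, 2 is:
p(x) = (x + 2)(x - 7)(x - 2)
After multiplying by (x + 2): x + 2
After multiplying by (x - 7): x^2 - 5x - 14
After multiplying by (x - 2): x^3 - 7x^2 - 4x + 28

x^3 - 7x^2 - 4x + 28


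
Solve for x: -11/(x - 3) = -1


Multiply both sides by (x - 3): -11 = -1(x - 3)
Distribute: -11 = -x + 3
-x = -11 - 3 = -14
x = 14

x = 14


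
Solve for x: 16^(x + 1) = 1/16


Express both sides with the same base.
1/16 = 16^(-1)
Since the bases match, equate exponents: x + 1 = -1
So x = -1 - (1) = -2

x = -2


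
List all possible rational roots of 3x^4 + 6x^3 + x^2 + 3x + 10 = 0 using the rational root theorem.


Rational root theorem: possible roots are ±p/q where:
  p divides the constant term (10): p ∈ {1, 2, 5, 10}
  q divides the leading coefficient (3): q ∈ {1, 3}

All possible rational roots: -10, -5, -10/3, -2, -5/3, -1, -2/3, -1/3, 1/3, 2/3, 1, 5/3, 2, 10/3, 5, 10

-10, -5, -10/3, -2, -5/3, -1, -2/3, -1/3, 1/3, 2/3, 1, 5/3, 2, 10/3, 5, 10


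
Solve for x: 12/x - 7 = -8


Subtract -7 from both sides: 12/x = -1
Multiply both sides by x: 12 = -1 * x
Divide by -1: x = -12

x = -12


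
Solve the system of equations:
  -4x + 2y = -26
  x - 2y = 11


Using Cramer's rule:
Determinant D = (-4)(-2) - (1)(2) = 8 - 2 = 6
Dx = (-26)(-2) - (11)(2) = 52 - 22 = 30
Dy = (-4)(11) - (1)(-26) = -44 + 26 = -18
x = Dx/D = 30/6 = 5
y = Dy/D = -18/6 = -3

x = 5, y = -3


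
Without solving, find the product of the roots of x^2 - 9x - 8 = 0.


By Vieta's formulas for ax^2 + bx + c = 0:
  Sum of roots = -b/a
  Product of roots = c/a

Here a = 1, b = -9, c = -8
Sum = -(-9)/1 = 9
Product = -8/1 = -8

Product = -8


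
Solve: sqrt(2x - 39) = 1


Square both sides: 2x - 39 = 1^2 = 1
2x = 1 + 39 = 40
x = 20
Check: sqrt(2*20 - 39) = sqrt(1) = 1 ✓

x = 20


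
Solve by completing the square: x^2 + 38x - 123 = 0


Start: x^2 + 38x - 123 = 0
Move constant: x^2 + 38x = 123
Half of 38 is 19, squared is 361
Add 361 to both sides: x^2 + 38x + 361 = 484
(x + 19)^2 = 484
x + 19 = ±22
x = -19 + 22 = 3 or x = -19 - 22 = -41

x = -41, x = 3


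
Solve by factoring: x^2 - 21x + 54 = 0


We need two numbers that multiply to 54 and add to -21.
Those numbers are -3 and -18 (since (-3) * (-18) = 54 and (-3) + (-18) = -21).
So x^2 - 21x + 54 = (x - 3)(x - 18) = 0
Setting each factor to zero: x = 3 or x = 18

x = 3, x = 18


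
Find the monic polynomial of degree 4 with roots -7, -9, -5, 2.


A monic polynomial with roots -7, -9, -5, 2 is:
p(x) = (x + 7)(x + 9)(x + 5)(x - 2)
After multiplying by (x + 7): x + 7
After multiplying by (x + 9): x^2 + 16x + 63
After multiplying by (x + 5): x^3 + 21x^2 + 143x + 315
After multiplying by (x - 2): x^4 + 19x^3 + 101x^2 + 29x - 630

x^4 + 19x^3 + 101x^2 + 29x - 630
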